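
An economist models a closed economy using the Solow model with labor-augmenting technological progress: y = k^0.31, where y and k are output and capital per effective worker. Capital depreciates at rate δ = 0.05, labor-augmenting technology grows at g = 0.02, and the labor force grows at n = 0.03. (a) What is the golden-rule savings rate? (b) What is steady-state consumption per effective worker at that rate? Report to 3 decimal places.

(a) s_gold = 0.310; (b) c_gold ≈ 1.147

Capital per effective worker breaks even when investment replaces (n + g + δ)·k; here n + g + δ = 0.1.
For Cobb-Douglas, s_gold equals capital's share: s_gold = 0.31.
At the golden rule the marginal product of capital equals n+g+δ: 0.31·k^(0.31−1) = 0.1. Solving, k_gold = (0.31/0.1)^(1/0.69) ≈ 5.1537.
y_gold = 5.1537^0.31 ≈ 1.6625; c_gold = (1−0.31)·y_gold ≈ 1.1471.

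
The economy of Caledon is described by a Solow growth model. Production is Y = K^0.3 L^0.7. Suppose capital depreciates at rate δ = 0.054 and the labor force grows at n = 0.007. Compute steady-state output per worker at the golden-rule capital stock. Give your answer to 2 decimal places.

y_gold ≈ 1.98

n + δ = 0.007 + 0.054 = 0.061.
At the golden rule the marginal product of capital equals n+δ: 0.3·k^(0.3−1) = 0.061. Solving, k_gold = (0.3/0.061)^(1/0.7) ≈ 9.7336.
Output: y_gold = k_gold^0.3 = 9.7336^0.3 ≈ 1.9792.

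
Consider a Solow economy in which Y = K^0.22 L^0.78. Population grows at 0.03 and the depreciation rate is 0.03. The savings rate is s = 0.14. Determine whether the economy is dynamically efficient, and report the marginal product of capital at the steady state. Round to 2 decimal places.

Capital per worker breaks even when investment replaces (n + δ)·k; here n + δ = 0.06.
Steady-state k*: s·k^0.22 = 0.06·k gives k* = (0.14/0.06)^(1/0.78) ≈ 2.9632.
MPK = 0.22·2.9632^(-0.78) ≈ 0.0943.
MPK > n+δ = 0.06, so the economy is dynamically efficient (under-saving).

dynamically efficient; MPK ≈ 0.09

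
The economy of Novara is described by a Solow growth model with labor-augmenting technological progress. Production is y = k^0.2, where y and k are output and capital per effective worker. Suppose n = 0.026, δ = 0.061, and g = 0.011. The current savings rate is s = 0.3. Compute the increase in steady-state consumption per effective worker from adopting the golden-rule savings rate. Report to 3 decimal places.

Δc ≈ 0.030

n + g + δ = 0.026 + 0.011 + 0.061 = 0.098.
Current steady state (s = 0.3): k* = (0.3/0.098)^(1/0.8) ≈ 4.0492, y* = 4.0492^0.2 ≈ 1.3227, c* = (1−0.3)·1.3227 ≈ 0.9259.
Setting f'(k) = n+g+δ gives 0.2·k^(0.2−1) = 0.098, hence k_gold = (0.2/0.098)^(1/0.8) ≈ 2.4392.
y_gold = 2.4392^0.2 ≈ 1.1952, c_gold = y_gold − 0.098·k_gold ≈ 0.9562.
Gain: Δc = 0.9562 − 0.9259 ≈ 0.0303.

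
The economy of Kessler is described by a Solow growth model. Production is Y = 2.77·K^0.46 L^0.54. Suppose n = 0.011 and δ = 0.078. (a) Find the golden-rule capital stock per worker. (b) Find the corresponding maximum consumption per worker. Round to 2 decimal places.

(a) k_gold ≈ 138.18; (b) c_gold ≈ 14.44

Break-even investment rate: n + δ = 0.011 + 0.078 = 0.089.
At the golden rule the marginal product of capital equals n+δ: 0.46·2.77·k^(0.46−1) = 0.089. Solving, k_gold = (0.46·2.77/0.089)^(1/0.54) ≈ 138.1842.
y_gold = 2.77·138.1842^0.46 ≈ 26.7356; c_gold = y_gold − 0.089·k_gold ≈ 14.4372.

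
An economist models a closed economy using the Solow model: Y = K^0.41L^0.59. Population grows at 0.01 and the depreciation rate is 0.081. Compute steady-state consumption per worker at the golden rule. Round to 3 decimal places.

c_gold ≈ 1.679

n + δ = 0.01 + 0.081 = 0.091.
Golden rule sets MPK = n+δ: 0.41·k^(0.41−1) = 0.091, so k_gold = (0.41/0.091)^(1/0.59) ≈ 12.8244.
y_gold = 12.8244^0.41 ≈ 2.8464.
c_gold = y_gold − (n+δ)·k_gold = 2.8464 − 0.091·12.8244 ≈ 1.6794.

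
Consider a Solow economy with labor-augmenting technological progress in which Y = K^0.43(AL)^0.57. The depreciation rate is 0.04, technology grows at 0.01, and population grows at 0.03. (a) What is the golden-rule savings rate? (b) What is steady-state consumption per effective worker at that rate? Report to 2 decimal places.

(a) s_gold = 0.43; (b) c_gold ≈ 2.03

Break-even investment rate: n + g + δ = 0.03 + 0.01 + 0.04 = 0.08.
For Cobb-Douglas, s_gold equals capital's share: s_gold = 0.43.
Setting f'(k) = n+g+δ gives 0.43·k^(0.43−1) = 0.08, hence k_gold = (0.43/0.08)^(1/0.57) ≈ 19.1146.
y_gold = 19.1146^0.43 ≈ 3.5562; c_gold = (1−0.43)·y_gold ≈ 2.0270.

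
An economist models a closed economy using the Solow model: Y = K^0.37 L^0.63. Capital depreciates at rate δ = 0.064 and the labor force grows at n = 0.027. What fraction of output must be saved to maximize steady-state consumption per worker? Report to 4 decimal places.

Capital per worker breaks even when investment replaces (n + δ)·k; here n + δ = 0.091.
At the golden rule MPK = n+δ, and in any Cobb-Douglas steady state s = (n+δ)·k/y = MPK·k/y = capital's share 0.37.

s_gold = 0.3700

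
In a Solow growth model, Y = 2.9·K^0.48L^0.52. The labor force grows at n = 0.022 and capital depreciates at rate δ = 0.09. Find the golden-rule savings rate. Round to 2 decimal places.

Capital per worker breaks even when investment replaces (n + δ)·k; here n + δ = 0.112.
At the golden rule MPK = n+δ, and in any Cobb-Douglas steady state s = (n+δ)·k/y = MPK·k/y = capital's share 0.48.

s_gold = 0.48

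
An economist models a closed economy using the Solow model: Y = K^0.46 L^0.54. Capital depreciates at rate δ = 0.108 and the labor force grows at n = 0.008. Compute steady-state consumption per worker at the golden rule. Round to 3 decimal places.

Capital per worker breaks even when investment replaces (n + δ)·k; here n + δ = 0.116.
Maximizing c = f(k) − (n+δ)·k gives f'(k) = n+δ, i.e. 0.46·k^(0.46−1) = 0.116, so k_gold = (0.46/0.116)^(1/0.54) ≈ 12.8222.
y_gold = 12.8222^0.46 ≈ 3.2334.
c_gold = y_gold − (n+δ)·k_gold = 3.2334 − 0.116·12.8222 ≈ 1.7460.

c_gold ≈ 1.746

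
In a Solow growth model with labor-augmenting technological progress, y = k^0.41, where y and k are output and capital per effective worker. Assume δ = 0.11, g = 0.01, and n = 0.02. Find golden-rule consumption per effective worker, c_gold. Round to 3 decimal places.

c_gold ≈ 1.245

n + g + δ = 0.02 + 0.01 + 0.11 = 0.14.
Maximizing c = f(k) − (n+g+δ)·k gives f'(k) = n+g+δ, i.e. 0.41·k^(0.41−1) = 0.14, so k_gold = (0.41/0.14)^(1/0.59) ≈ 6.1793.
y_gold = 6.1793^0.41 ≈ 2.1100.
c_gold = y_gold − (n+g+δ)·k_gold = 2.1100 − 0.14·6.1793 ≈ 1.2449.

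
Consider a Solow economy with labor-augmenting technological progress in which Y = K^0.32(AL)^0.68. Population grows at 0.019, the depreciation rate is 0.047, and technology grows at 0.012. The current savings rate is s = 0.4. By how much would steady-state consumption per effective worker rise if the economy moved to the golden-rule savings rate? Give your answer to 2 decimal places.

Δc ≈ 0.03

The effective depreciation rate is n + g + δ = 0.019 + 0.012 + 0.047 = 0.078.
Current steady state (s = 0.4): k* = (0.4/0.078)^(1/0.68) ≈ 11.0679, y* = 11.0679^0.32 ≈ 2.1582, c* = (1−0.4)·2.1582 ≈ 1.2949.
At the golden rule the marginal product of capital equals n+g+δ: 0.32·k^(0.32−1) = 0.078. Solving, k_gold = (0.32/0.078)^(1/0.68) ≈ 7.9717.
y_gold = 7.9717^0.32 ≈ 1.9431, c_gold = y_gold − 0.078·k_gold ≈ 1.3213.
Gain: Δc = 1.3213 − 1.2949 ≈ 0.0264.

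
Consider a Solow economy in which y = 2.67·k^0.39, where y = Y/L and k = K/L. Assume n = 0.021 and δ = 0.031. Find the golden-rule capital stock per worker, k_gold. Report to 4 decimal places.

Break-even investment rate: n + δ = 0.021 + 0.031 = 0.052.
Golden rule sets MPK = n+δ: 0.39·2.67·k^(0.39−1) = 0.052, so k_gold = (0.39·2.67/0.052)^(1/0.61) ≈ 136.0584.

k_gold ≈ 136.0584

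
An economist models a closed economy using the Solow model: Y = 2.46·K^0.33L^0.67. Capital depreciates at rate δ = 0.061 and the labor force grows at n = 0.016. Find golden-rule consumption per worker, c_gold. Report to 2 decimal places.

c_gold ≈ 5.26

The effective depreciation rate is n + δ = 0.016 + 0.061 = 0.077.
Golden rule sets MPK = n+δ: 0.33·2.46·k^(0.33−1) = 0.077, so k_gold = (0.33·2.46/0.077)^(1/0.67) ≈ 33.6359.
y_gold = 2.46·33.6359^0.33 ≈ 7.8484.
c_gold = y_gold − (n+δ)·k_gold = 7.8484 − 0.077·33.6359 ≈ 5.2584.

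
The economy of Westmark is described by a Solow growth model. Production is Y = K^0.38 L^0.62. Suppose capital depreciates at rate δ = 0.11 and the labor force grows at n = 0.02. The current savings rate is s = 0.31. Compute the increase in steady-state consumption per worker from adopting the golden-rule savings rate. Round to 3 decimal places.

n + δ = 0.02 + 0.11 = 0.13.
Current steady state (s = 0.31): k* = (0.31/0.13)^(1/0.62) ≈ 4.0620, y* = 4.0620^0.38 ≈ 1.7034, c* = (1−0.31)·1.7034 ≈ 1.1754.
Maximizing c = f(k) − (n+δ)·k gives f'(k) = n+δ, i.e. 0.38·k^(0.38−1) = 0.13, so k_gold = (0.38/0.13)^(1/0.62) ≈ 5.6410.
y_gold = 5.6410^0.38 ≈ 1.9298, c_gold = y_gold − 0.13·k_gold ≈ 1.1965.
Gain: Δc = 1.1965 − 1.1754 ≈ 0.0211.

Δc ≈ 0.021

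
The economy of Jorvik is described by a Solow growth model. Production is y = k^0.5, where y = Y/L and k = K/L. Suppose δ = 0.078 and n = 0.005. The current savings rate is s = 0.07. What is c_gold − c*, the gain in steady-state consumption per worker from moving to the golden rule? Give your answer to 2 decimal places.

Δc ≈ 2.23

n + δ = 0.005 + 0.078 = 0.083.
Current steady state (s = 0.07): k* = (0.07/0.083)^(1/0.5) ≈ 0.7113, y* = 0.7113^0.5 ≈ 0.8434, c* = (1−0.07)·0.8434 ≈ 0.7843.
At the golden rule the marginal product of capital equals n+δ: 0.5·k^(0.5−1) = 0.083. Solving, k_gold = (0.5/0.083)^(1/0.5) ≈ 36.2897.
y_gold = 36.2897^0.5 ≈ 6.0241, c_gold = y_gold − 0.083·k_gold ≈ 3.0120.
Gain: Δc = 3.0120 − 0.7843 ≈ 2.2277.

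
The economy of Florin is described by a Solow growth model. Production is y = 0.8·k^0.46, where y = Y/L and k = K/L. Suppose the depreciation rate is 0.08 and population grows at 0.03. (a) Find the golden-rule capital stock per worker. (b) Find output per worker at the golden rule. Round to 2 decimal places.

The effective depreciation rate is n + δ = 0.03 + 0.08 = 0.11.
At the golden rule the marginal product of capital equals n+δ: 0.46·0.8·k^(0.46−1) = 0.11. Solving, k_gold = (0.46·0.8/0.11)^(1/0.54) ≈ 9.3587.
y_gold = 0.8·9.3587^0.46 ≈ 2.2379.

(a) k_gold ≈ 9.36; (b) y_gold ≈ 2.24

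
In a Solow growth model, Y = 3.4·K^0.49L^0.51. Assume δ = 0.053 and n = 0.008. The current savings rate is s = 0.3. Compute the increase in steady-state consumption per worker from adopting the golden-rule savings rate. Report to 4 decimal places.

Break-even investment rate: n + δ = 0.008 + 0.053 = 0.061.
Current steady state (s = 0.3): k* = (0.3·3.4/0.061)^(1/0.51) ≈ 250.3625, y* = 3.4·250.3625^0.49 ≈ 50.9070, c* = (1−0.3)·50.9070 ≈ 35.6349.
Setting f'(k) = n+δ gives 0.49·3.4·k^(0.49−1) = 0.061, hence k_gold = (0.49·3.4/0.061)^(1/0.51) ≈ 655.1837.
y_gold = 3.4·655.1837^0.49 ≈ 81.5637, c_gold = y_gold − 0.061·k_gold ≈ 41.5975.
Gain: Δc = 41.5975 − 35.6349 ≈ 5.9625.

Δc ≈ 5.9625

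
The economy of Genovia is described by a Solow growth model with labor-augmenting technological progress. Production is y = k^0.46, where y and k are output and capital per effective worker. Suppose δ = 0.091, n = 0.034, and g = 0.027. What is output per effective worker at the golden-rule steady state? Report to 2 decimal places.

y_gold ≈ 2.57

Capital per effective worker breaks even when investment replaces (n + g + δ)·k; here n + g + δ = 0.152.
Maximizing c = f(k) − (n+g+δ)·k gives f'(k) = n+g+δ, i.e. 0.46·k^(0.46−1) = 0.152, so k_gold = (0.46/0.152)^(1/0.54) ≈ 7.7729.
Output: y_gold = k_gold^0.46 = 7.7729^0.46 ≈ 2.5684.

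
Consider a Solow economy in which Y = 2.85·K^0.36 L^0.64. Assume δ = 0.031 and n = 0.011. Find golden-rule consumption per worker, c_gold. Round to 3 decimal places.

c_gold ≈ 11.008

Capital per worker breaks even when investment replaces (n + δ)·k; here n + δ = 0.042.
At the golden rule the marginal product of capital equals n+δ: 0.36·2.85·k^(0.36−1) = 0.042. Solving, k_gold = (0.36·2.85/0.042)^(1/0.64) ≈ 147.4317.
y_gold = 2.85·147.4317^0.36 ≈ 17.2004.
c_gold = y_gold − (n+δ)·k_gold = 17.2004 − 0.042·147.4317 ≈ 11.0082.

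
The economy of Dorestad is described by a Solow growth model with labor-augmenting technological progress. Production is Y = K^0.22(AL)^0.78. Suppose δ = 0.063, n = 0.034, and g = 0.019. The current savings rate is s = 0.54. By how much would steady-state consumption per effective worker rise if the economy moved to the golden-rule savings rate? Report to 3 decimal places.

Capital per effective worker breaks even when investment replaces (n + g + δ)·k; here n + g + δ = 0.116.
Current steady state (s = 0.54): k* = (0.54/0.116)^(1/0.78) ≈ 7.1834, y* = 7.1834^0.22 ≈ 1.5431, c* = (1−0.54)·1.5431 ≈ 0.7098.
Maximizing c = f(k) − (n+g+δ)·k gives f'(k) = n+g+δ, i.e. 0.22·k^(0.22−1) = 0.116, so k_gold = (0.22/0.116)^(1/0.78) ≈ 2.2718.
y_gold = 2.2718^0.22 ≈ 1.1978, c_gold = y_gold − 0.116·k_gold ≈ 0.9343.
Gain: Δc = 0.9343 − 0.7098 ≈ 0.2245.

Δc ≈ 0.224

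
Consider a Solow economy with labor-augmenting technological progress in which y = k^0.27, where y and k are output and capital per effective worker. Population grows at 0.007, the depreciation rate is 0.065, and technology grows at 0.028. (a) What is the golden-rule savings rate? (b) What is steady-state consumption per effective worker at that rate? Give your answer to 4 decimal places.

n + g + δ = 0.007 + 0.028 + 0.065 = 0.1.
For Cobb-Douglas, s_gold equals capital's share: s_gold = 0.27.
At the golden rule the marginal product of capital equals n+g+δ: 0.27·k^(0.27−1) = 0.1. Solving, k_gold = (0.27/0.1)^(1/0.73) ≈ 3.8986.
y_gold = 3.8986^0.27 ≈ 1.4439; c_gold = (1−0.27)·y_gold ≈ 1.0541.

(a) s_gold = 0.2700; (b) c_gold ≈ 1.0541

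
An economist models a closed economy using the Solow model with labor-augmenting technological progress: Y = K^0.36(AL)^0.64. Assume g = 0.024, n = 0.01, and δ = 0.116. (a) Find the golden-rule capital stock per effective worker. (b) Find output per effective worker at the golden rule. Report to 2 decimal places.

(a) k_gold ≈ 3.93; (b) y_gold ≈ 1.64

Break-even investment rate: n + g + δ = 0.01 + 0.024 + 0.116 = 0.15.
Golden rule sets MPK = n+g+δ: 0.36·k^(0.36−1) = 0.15, so k_gold = (0.36/0.15)^(1/0.64) ≈ 3.9272.
y_gold = 3.9272^0.36 ≈ 1.6363.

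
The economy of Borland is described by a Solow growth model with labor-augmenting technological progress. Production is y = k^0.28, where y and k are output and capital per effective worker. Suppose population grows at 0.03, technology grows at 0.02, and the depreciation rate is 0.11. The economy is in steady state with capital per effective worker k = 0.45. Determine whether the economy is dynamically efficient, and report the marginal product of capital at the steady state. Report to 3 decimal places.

dynamically efficient; MPK ≈ 0.498

n + g + δ = 0.03 + 0.02 + 0.11 = 0.16.
MPK = 0.28·k^(0.28−1) = 0.28·0.45^(-0.72) ≈ 0.4976.
MPK > 0.16, so the economy is dynamically efficient (under-saving).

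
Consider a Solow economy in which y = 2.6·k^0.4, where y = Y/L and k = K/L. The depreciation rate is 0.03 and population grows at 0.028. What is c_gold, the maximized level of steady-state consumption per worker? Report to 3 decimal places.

Break-even investment rate: n + δ = 0.028 + 0.03 = 0.058.
Maximizing c = f(k) − (n+δ)·k gives f'(k) = n+δ, i.e. 0.4·2.6·k^(0.4−1) = 0.058, so k_gold = (0.4·2.6/0.058)^(1/0.6) ≈ 122.8407.
y_gold = 2.6·122.8407^0.4 ≈ 17.8119.
c_gold = y_gold − (n+δ)·k_gold = 17.8119 − 0.058·122.8407 ≈ 10.6871.

c_gold ≈ 10.687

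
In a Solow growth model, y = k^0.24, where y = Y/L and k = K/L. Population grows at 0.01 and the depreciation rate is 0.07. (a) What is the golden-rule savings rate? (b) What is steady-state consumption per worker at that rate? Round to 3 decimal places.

Break-even investment rate: n + δ = 0.01 + 0.07 = 0.08.
For Cobb-Douglas, s_gold equals capital's share: s_gold = 0.24.
Maximizing c = f(k) − (n+δ)·k gives f'(k) = n+δ, i.e. 0.24·k^(0.24−1) = 0.08, so k_gold = (0.24/0.08)^(1/0.76) ≈ 4.2442.
y_gold = 4.2442^0.24 ≈ 1.4147; c_gold = (1−0.24)·y_gold ≈ 1.0752.

(a) s_gold = 0.240; (b) c_gold ≈ 1.075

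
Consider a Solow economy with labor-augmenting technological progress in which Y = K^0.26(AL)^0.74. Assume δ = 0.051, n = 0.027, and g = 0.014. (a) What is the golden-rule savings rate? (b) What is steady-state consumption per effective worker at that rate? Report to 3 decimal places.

Break-even investment rate: n + g + δ = 0.027 + 0.014 + 0.051 = 0.092.
For Cobb-Douglas, s_gold equals capital's share: s_gold = 0.26.
Golden rule sets MPK = n+g+δ: 0.26·k^(0.26−1) = 0.092, so k_gold = (0.26/0.092)^(1/0.74) ≈ 4.0711.
y_gold = 4.0711^0.26 ≈ 1.4405; c_gold = (1−0.26)·y_gold ≈ 1.0660.

(a) s_gold = 0.260; (b) c_gold ≈ 1.066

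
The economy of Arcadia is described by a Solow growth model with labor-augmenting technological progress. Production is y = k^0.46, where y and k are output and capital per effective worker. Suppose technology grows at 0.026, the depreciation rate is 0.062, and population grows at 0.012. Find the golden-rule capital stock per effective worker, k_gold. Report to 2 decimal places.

Break-even investment rate: n + g + δ = 0.012 + 0.026 + 0.062 = 0.1.
Golden rule sets MPK = n+g+δ: 0.46·k^(0.46−1) = 0.1, so k_gold = (0.46/0.1)^(1/0.54) ≈ 16.8783.

k_gold ≈ 16.88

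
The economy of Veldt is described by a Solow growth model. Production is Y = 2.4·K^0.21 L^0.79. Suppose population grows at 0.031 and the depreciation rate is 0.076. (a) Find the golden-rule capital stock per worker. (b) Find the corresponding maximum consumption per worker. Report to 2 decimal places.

(a) k_gold ≈ 7.11; (b) c_gold ≈ 2.86

n + δ = 0.031 + 0.076 = 0.107.
Maximizing c = f(k) − (n+δ)·k gives f'(k) = n+δ, i.e. 0.21·2.4·k^(0.21−1) = 0.107, so k_gold = (0.21·2.4/0.107)^(1/0.79) ≈ 7.1114.
y_gold = 2.4·7.1114^0.21 ≈ 3.6235; c_gold = y_gold − 0.107·k_gold ≈ 2.8625.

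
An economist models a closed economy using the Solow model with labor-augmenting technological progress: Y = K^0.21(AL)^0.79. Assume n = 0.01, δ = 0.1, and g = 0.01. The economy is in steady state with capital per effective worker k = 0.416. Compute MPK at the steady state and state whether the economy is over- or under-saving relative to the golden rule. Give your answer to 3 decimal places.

under-saving; MPK ≈ 0.420

Capital per effective worker breaks even when investment replaces (n + g + δ)·k; here n + g + δ = 0.12.
MPK = 0.21·k^(0.21−1) = 0.21·0.416^(-0.79) ≈ 0.4199.
MPK > 0.12, so the economy is dynamically efficient (under-saving).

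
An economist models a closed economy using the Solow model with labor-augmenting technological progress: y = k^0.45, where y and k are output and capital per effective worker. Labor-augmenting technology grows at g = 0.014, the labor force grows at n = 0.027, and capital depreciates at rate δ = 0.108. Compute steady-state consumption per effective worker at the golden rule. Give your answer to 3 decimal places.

c_gold ≈ 1.359

n + g + δ = 0.027 + 0.014 + 0.108 = 0.149.
Golden rule sets MPK = n+g+δ: 0.45·k^(0.45−1) = 0.149, so k_gold = (0.45/0.149)^(1/0.55) ≈ 7.4606.
y_gold = 7.4606^0.45 ≈ 2.4703.
c_gold = y_gold − (n+g+δ)·k_gold = 2.4703 − 0.149·7.4606 ≈ 1.3587.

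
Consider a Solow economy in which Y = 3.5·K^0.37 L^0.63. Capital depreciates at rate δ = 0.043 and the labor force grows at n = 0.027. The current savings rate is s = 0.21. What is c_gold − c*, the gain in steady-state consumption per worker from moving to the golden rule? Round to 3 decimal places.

Δc ≈ 1.234

Break-even investment rate: n + δ = 0.027 + 0.043 = 0.07.
Current steady state (s = 0.21): k* = (0.21·3.5/0.07)^(1/0.63) ≈ 41.7768, y* = 3.5·41.7768^0.37 ≈ 13.9256, c* = (1−0.21)·13.9256 ≈ 11.0012.
Setting f'(k) = n+δ gives 0.37·3.5·k^(0.37−1) = 0.07, hence k_gold = (0.37·3.5/0.07)^(1/0.63) ≈ 102.6558.
y_gold = 3.5·102.6558^0.37 ≈ 19.4214, c_gold = y_gold − 0.07·k_gold ≈ 12.2355.
Gain: Δc = 12.2355 − 11.0012 ≈ 1.2342.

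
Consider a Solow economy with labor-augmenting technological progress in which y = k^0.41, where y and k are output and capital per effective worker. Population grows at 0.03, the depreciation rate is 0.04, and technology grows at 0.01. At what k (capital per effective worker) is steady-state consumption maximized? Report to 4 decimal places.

k_gold ≈ 15.9541

Break-even investment rate: n + g + δ = 0.03 + 0.01 + 0.04 = 0.08.
Setting f'(k) = n+g+δ gives 0.41·k^(0.41−1) = 0.08, hence k_gold = (0.41/0.08)^(1/0.59) ≈ 15.9541.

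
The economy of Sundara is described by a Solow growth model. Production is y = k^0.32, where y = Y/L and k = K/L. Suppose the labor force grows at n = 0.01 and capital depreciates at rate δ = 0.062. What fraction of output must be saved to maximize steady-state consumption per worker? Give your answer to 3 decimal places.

Capital per worker breaks even when investment replaces (n + δ)·k; here n + δ = 0.072.
At the golden rule MPK = n+δ, and in any Cobb-Douglas steady state s = (n+δ)·k/y = MPK·k/y = capital's share 0.32.

s_gold = 0.320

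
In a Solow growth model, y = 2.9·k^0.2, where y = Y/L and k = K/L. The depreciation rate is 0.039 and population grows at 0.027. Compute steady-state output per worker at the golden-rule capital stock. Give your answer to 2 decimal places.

y_gold ≈ 4.99

Break-even investment rate: n + δ = 0.027 + 0.039 = 0.066.
Maximizing c = f(k) − (n+δ)·k gives f'(k) = n+δ, i.e. 0.2·2.9·k^(0.2−1) = 0.066, so k_gold = (0.2·2.9/0.066)^(1/0.8) ≈ 15.1306.
Output: y_gold = 2.9·k_gold^0.2 = 2.9·15.1306^0.2 ≈ 4.9931.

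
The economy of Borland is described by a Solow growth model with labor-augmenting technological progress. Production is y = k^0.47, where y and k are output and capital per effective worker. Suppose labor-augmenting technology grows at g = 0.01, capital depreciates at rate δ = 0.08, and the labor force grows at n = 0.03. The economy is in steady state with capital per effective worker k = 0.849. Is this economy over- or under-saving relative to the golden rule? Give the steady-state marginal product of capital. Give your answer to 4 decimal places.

n + g + δ = 0.03 + 0.01 + 0.08 = 0.12.
MPK = 0.47·k^(0.47−1) = 0.47·0.849^(-0.53) ≈ 0.5126.
MPK > 0.12, so the economy is dynamically efficient (under-saving).

under-saving; MPK ≈ 0.5126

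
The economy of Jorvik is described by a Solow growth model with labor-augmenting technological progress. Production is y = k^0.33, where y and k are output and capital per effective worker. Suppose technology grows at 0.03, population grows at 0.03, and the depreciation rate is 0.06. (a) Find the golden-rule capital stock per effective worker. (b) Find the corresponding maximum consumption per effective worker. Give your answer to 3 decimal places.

Capital per effective worker breaks even when investment replaces (n + g + δ)·k; here n + g + δ = 0.12.
Setting f'(k) = n+g+δ gives 0.33·k^(0.33−1) = 0.12, hence k_gold = (0.33/0.12)^(1/0.67) ≈ 4.5261.
y_gold = 4.5261^0.33 ≈ 1.6458; c_gold = y_gold − 0.12·k_gold ≈ 1.1027.

(a) k_gold ≈ 4.526; (b) c_gold ≈ 1.103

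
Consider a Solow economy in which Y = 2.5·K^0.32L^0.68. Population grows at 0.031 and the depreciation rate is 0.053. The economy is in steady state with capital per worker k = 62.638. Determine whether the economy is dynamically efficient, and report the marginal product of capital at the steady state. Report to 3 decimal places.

dynamically inefficient; MPK ≈ 0.048

Break-even investment rate: n + δ = 0.031 + 0.053 = 0.084.
MPK = 0.32·2.5·k^(0.32−1) = 0.32·2.5·62.638^(-0.68) ≈ 0.0480.
MPK < 0.084, so the economy is dynamically inefficient (over-saving).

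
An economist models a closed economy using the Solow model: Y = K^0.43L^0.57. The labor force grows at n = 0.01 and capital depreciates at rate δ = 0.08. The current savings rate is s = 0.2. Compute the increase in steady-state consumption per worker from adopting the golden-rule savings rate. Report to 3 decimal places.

Δc ≈ 0.394

Capital per worker breaks even when investment replaces (n + δ)·k; here n + δ = 0.09.
Current steady state (s = 0.2): k* = (0.2/0.09)^(1/0.57) ≈ 4.0588, y* = 4.0588^0.43 ≈ 1.8265, c* = (1−0.2)·1.8265 ≈ 1.4612.
Golden rule sets MPK = n+δ: 0.43·k^(0.43−1) = 0.09, so k_gold = (0.43/0.09)^(1/0.57) ≈ 15.5462.
y_gold = 15.5462^0.43 ≈ 3.2539, c_gold = y_gold − 0.09·k_gold ≈ 1.8547.
Gain: Δc = 1.8547 − 1.4612 ≈ 0.3935.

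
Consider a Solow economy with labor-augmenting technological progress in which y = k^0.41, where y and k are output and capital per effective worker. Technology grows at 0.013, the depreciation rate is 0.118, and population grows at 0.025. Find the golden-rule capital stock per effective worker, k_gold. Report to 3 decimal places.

k_gold ≈ 5.144

The effective depreciation rate is n + g + δ = 0.025 + 0.013 + 0.118 = 0.156.
At the golden rule the marginal product of capital equals n+g+δ: 0.41·k^(0.41−1) = 0.156. Solving, k_gold = (0.41/0.156)^(1/0.59) ≈ 5.1438.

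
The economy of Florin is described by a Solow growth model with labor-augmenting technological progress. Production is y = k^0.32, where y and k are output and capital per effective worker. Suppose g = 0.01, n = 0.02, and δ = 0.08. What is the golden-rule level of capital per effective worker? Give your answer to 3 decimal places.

k_gold ≈ 4.808

n + g + δ = 0.02 + 0.01 + 0.08 = 0.11.
Setting f'(k) = n+g+δ gives 0.32·k^(0.32−1) = 0.11, hence k_gold = (0.32/0.11)^(1/0.68) ≈ 4.8083.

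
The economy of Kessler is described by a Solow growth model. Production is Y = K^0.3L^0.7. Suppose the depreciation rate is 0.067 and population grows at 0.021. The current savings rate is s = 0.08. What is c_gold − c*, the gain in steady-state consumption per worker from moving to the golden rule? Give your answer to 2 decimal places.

Δc ≈ 0.30

Capital per worker breaks even when investment replaces (n + δ)·k; here n + δ = 0.088.
Current steady state (s = 0.08): k* = (0.08/0.088)^(1/0.7) ≈ 0.8727, y* = 0.8727^0.3 ≈ 0.9600, c* = (1−0.08)·0.9600 ≈ 0.8832.
Setting f'(k) = n+δ gives 0.3·k^(0.3−1) = 0.088, hence k_gold = (0.3/0.088)^(1/0.7) ≈ 5.7665.
y_gold = 5.7665^0.3 ≈ 1.6915, c_gold = y_gold − 0.088·k_gold ≈ 1.1841.
Gain: Δc = 1.1841 − 0.8832 ≈ 0.3009.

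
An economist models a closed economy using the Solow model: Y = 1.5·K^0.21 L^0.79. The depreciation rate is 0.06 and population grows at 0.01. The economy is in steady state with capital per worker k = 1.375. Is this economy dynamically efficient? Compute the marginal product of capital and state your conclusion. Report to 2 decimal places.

Break-even investment rate: n + δ = 0.01 + 0.06 = 0.07.
MPK = 0.21·1.5·k^(0.21−1) = 0.21·1.5·1.375^(-0.79) ≈ 0.2449.
MPK > 0.07, so the economy is dynamically efficient (under-saving).

dynamically efficient; MPK ≈ 0.24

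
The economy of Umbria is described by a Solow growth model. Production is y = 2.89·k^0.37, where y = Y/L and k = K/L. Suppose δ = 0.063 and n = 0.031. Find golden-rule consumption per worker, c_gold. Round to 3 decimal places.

c_gold ≈ 7.593

Capital per worker breaks even when investment replaces (n + δ)·k; here n + δ = 0.094.
Maximizing c = f(k) − (n+δ)·k gives f'(k) = n+δ, i.e. 0.37·2.89·k^(0.37−1) = 0.094, so k_gold = (0.37·2.89/0.094)^(1/0.63) ≈ 47.4401.
y_gold = 2.89·47.4401^0.37 ≈ 12.0523.
c_gold = y_gold − (n+δ)·k_gold = 12.0523 − 0.094·47.4401 ≈ 7.5930.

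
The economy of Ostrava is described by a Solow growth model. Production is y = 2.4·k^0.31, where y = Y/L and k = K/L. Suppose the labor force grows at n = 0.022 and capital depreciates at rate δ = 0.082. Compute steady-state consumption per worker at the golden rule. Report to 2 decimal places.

c_gold ≈ 4.01

Capital per worker breaks even when investment replaces (n + δ)·k; here n + δ = 0.104.
Golden rule sets MPK = n+δ: 0.31·2.4·k^(0.31−1) = 0.104, so k_gold = (0.31·2.4/0.104)^(1/0.69) ≈ 17.3166.
y_gold = 2.4·17.3166^0.31 ≈ 5.8094.
c_gold = y_gold − (n+δ)·k_gold = 5.8094 − 0.104·17.3166 ≈ 4.0085.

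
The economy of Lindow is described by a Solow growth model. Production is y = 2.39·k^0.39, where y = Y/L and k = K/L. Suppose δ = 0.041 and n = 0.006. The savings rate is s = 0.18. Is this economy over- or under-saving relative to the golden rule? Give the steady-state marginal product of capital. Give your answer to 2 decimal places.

under-saving; MPK ≈ 0.10

Break-even investment rate: n + δ = 0.006 + 0.041 = 0.047.
Steady-state k*: s·A·k^0.39 = 0.047·k gives k* = (0.18·2.39/0.047)^(1/0.61) ≈ 37.7006.
MPK = 0.39·2.39·37.7006^(-0.61) ≈ 0.1018.
MPK > n+δ = 0.047, so the economy is dynamically efficient (under-saving).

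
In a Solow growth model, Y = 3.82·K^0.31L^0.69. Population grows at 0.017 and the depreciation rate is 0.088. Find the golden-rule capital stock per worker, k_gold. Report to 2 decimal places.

k_gold ≈ 33.49

The effective depreciation rate is n + δ = 0.017 + 0.088 = 0.105.
Setting f'(k) = n+δ gives 0.31·3.82·k^(0.31−1) = 0.105, hence k_gold = (0.31·3.82/0.105)^(1/0.69) ≈ 33.4950.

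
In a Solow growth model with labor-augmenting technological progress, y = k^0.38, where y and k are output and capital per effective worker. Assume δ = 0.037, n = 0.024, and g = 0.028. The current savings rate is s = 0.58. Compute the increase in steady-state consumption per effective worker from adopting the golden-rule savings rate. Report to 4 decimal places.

Break-even investment rate: n + g + δ = 0.024 + 0.028 + 0.037 = 0.089.
Current steady state (s = 0.58): k* = (0.58/0.089)^(1/0.62) ≈ 20.5572, y* = 20.5572^0.38 ≈ 3.1545, c* = (1−0.58)·3.1545 ≈ 1.3249.
Maximizing c = f(k) − (n+g+δ)·k gives f'(k) = n+g+δ, i.e. 0.38·k^(0.38−1) = 0.089, so k_gold = (0.38/0.089)^(1/0.62) ≈ 10.3935.
y_gold = 10.3935^0.38 ≈ 2.4343, c_gold = y_gold − 0.089·k_gold ≈ 1.5093.
Gain: Δc = 1.5093 − 1.3249 ≈ 0.1844.

Δc ≈ 0.1844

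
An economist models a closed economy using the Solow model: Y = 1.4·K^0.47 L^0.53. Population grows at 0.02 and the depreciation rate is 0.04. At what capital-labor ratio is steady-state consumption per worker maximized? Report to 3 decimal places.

k_gold ≈ 91.708

n + δ = 0.02 + 0.04 = 0.06.
Maximizing c = f(k) − (n+δ)·k gives f'(k) = n+δ, i.e. 0.47·1.4·k^(0.47−1) = 0.06, so k_gold = (0.47·1.4/0.06)^(1/0.53) ≈ 91.7075.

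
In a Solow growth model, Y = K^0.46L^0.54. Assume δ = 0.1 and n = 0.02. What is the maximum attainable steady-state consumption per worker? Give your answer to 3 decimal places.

n + δ = 0.02 + 0.1 = 0.12.
Setting f'(k) = n+δ gives 0.46·k^(0.46−1) = 0.12, hence k_gold = (0.46/0.12)^(1/0.54) ≈ 12.0420.
y_gold = 12.0420^0.46 ≈ 3.1414.
c_gold = y_gold − (n+δ)·k_gold = 3.1414 − 0.12·12.0420 ≈ 1.6963.

c_gold ≈ 1.696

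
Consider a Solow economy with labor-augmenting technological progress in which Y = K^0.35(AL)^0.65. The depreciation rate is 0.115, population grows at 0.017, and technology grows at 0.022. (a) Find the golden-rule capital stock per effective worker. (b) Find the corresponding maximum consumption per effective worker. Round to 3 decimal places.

Capital per effective worker breaks even when investment replaces (n + g + δ)·k; here n + g + δ = 0.154.
Maximizing c = f(k) − (n+g+δ)·k gives f'(k) = n+g+δ, i.e. 0.35·k^(0.35−1) = 0.154, so k_gold = (0.35/0.154)^(1/0.65) ≈ 3.5362.
y_gold = 3.5362^0.35 ≈ 1.5559; c_gold = y_gold − 0.154·k_gold ≈ 1.0113.

(a) k_gold ≈ 3.536; (b) c_gold ≈ 1.011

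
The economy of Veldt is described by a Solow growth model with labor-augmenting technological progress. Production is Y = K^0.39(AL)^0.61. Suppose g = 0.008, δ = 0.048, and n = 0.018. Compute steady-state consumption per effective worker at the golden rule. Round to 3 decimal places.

The effective depreciation rate is n + g + δ = 0.018 + 0.008 + 0.048 = 0.074.
At the golden rule the marginal product of capital equals n+g+δ: 0.39·k^(0.39−1) = 0.074. Solving, k_gold = (0.39/0.074)^(1/0.61) ≈ 15.2522.
y_gold = 15.2522^0.39 ≈ 2.8940.
c_gold = y_gold − (n+g+δ)·k_gold = 2.8940 − 0.074·15.2522 ≈ 1.7653.

c_gold ≈ 1.765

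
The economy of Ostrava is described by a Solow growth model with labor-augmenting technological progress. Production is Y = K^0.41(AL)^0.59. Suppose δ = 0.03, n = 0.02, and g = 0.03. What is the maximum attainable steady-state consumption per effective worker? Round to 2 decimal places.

c_gold ≈ 1.84

Capital per effective worker breaks even when investment replaces (n + g + δ)·k; here n + g + δ = 0.08.
At the golden rule the marginal product of capital equals n+g+δ: 0.41·k^(0.41−1) = 0.08. Solving, k_gold = (0.41/0.08)^(1/0.59) ≈ 15.9541.
y_gold = 15.9541^0.41 ≈ 3.1130.
c_gold = y_gold − (n+g+δ)·k_gold = 3.1130 − 0.08·15.9541 ≈ 1.8367.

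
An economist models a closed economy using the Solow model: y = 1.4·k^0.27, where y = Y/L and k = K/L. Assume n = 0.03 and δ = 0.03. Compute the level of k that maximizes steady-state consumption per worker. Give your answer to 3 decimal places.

k_gold ≈ 12.445

Break-even investment rate: n + δ = 0.03 + 0.03 = 0.06.
Maximizing c = f(k) − (n+δ)·k gives f'(k) = n+δ, i.e. 0.27·1.4·k^(0.27−1) = 0.06, so k_gold = (0.27·1.4/0.06)^(1/0.73) ≈ 12.4448.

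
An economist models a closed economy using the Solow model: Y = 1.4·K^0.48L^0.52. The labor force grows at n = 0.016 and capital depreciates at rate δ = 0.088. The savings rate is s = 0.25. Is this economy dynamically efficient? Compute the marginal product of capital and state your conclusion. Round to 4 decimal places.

dynamically efficient; MPK ≈ 0.1997

The effective depreciation rate is n + δ = 0.016 + 0.088 = 0.104.
Steady-state k*: s·A·k^0.48 = 0.104·k gives k* = (0.25·1.4/0.104)^(1/0.52) ≈ 10.3164.
MPK = 0.48·1.4·10.3164^(-0.52) ≈ 0.1997.
MPK > n+δ = 0.104, so the economy is dynamically efficient (under-saving).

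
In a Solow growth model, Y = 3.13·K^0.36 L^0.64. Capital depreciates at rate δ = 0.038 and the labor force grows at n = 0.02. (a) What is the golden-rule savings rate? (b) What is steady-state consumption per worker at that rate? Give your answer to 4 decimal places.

Capital per worker breaks even when investment replaces (n + δ)·k; here n + δ = 0.058.
For Cobb-Douglas, s_gold equals capital's share: s_gold = 0.36.
At the golden rule the marginal product of capital equals n+δ: 0.36·3.13·k^(0.36−1) = 0.058. Solving, k_gold = (0.36·3.13/0.058)^(1/0.64) ≈ 103.0753.
y_gold = 3.13·103.0753^0.36 ≈ 16.6066; c_gold = (1−0.36)·y_gold ≈ 10.6282.

(a) s_gold = 0.3600; (b) c_gold ≈ 10.6282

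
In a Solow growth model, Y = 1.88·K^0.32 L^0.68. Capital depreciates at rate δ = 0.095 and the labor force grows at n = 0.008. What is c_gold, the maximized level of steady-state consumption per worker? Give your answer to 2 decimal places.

n + δ = 0.008 + 0.095 = 0.103.
Golden rule sets MPK = n+δ: 0.32·1.88·k^(0.32−1) = 0.103, so k_gold = (0.32·1.88/0.103)^(1/0.68) ≈ 13.4018.
y_gold = 1.88·13.4018^0.32 ≈ 4.3137.
c_gold = y_gold − (n+δ)·k_gold = 4.3137 − 0.103·13.4018 ≈ 2.9333.

c_gold ≈ 2.93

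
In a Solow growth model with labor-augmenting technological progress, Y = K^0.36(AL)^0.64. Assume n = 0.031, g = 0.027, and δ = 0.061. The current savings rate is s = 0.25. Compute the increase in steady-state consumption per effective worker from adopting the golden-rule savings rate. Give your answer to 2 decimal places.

Δc ≈ 0.05

Capital per effective worker breaks even when investment replaces (n + g + δ)·k; here n + g + δ = 0.119.
Current steady state (s = 0.25): k* = (0.25/0.119)^(1/0.64) ≈ 3.1896, y* = 3.1896^0.36 ≈ 1.5183, c* = (1−0.25)·1.5183 ≈ 1.1387.
Setting f'(k) = n+g+δ gives 0.36·k^(0.36−1) = 0.119, hence k_gold = (0.36/0.119)^(1/0.64) ≈ 5.6387.
y_gold = 5.6387^0.36 ≈ 1.8639, c_gold = y_gold − 0.119·k_gold ≈ 1.1929.
Gain: Δc = 1.1929 − 1.1387 ≈ 0.0542.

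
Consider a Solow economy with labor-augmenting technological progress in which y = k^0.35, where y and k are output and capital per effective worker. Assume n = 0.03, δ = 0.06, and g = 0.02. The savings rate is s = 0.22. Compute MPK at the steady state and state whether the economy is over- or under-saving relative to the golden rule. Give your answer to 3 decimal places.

n + g + δ = 0.03 + 0.02 + 0.06 = 0.11.
Steady-state k*: s·k^0.35 = 0.11·k gives k* = (0.22/0.11)^(1/0.65) ≈ 2.9048.
MPK = 0.35·2.9048^(-0.65) ≈ 0.1750.
MPK > n+g+δ = 0.11, so the economy is dynamically efficient (under-saving).

under-saving; MPK ≈ 0.175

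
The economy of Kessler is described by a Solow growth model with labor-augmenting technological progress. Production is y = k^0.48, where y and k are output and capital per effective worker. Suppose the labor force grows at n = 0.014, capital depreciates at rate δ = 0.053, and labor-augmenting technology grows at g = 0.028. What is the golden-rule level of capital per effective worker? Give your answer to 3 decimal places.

The effective depreciation rate is n + g + δ = 0.014 + 0.028 + 0.053 = 0.095.
At the golden rule the marginal product of capital equals n+g+δ: 0.48·k^(0.48−1) = 0.095. Solving, k_gold = (0.48/0.095)^(1/0.52) ≈ 22.5382.

k_gold ≈ 22.538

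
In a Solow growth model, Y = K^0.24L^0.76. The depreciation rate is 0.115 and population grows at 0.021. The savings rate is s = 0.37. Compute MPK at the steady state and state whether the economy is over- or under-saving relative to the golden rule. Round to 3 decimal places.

over-saving; MPK ≈ 0.088

Capital per worker breaks even when investment replaces (n + δ)·k; here n + δ = 0.136.
Steady-state k*: s·k^0.24 = 0.136·k gives k* = (0.37/0.136)^(1/0.76) ≈ 3.7319.
MPK = 0.24·3.7319^(-0.76) ≈ 0.0882.
MPK < n+δ = 0.136, so the economy is dynamically inefficient (over-saving).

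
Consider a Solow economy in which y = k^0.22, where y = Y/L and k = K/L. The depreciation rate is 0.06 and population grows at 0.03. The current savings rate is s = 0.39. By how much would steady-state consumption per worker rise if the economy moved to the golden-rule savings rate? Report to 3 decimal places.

Δc ≈ 0.081

The effective depreciation rate is n + δ = 0.03 + 0.06 = 0.09.
Current steady state (s = 0.39): k* = (0.39/0.09)^(1/0.78) ≈ 6.5530, y* = 6.5530^0.22 ≈ 1.5122, c* = (1−0.39)·1.5122 ≈ 0.9225.
Golden rule sets MPK = n+δ: 0.22·k^(0.22−1) = 0.09, so k_gold = (0.22/0.09)^(1/0.78) ≈ 3.1453.
y_gold = 3.1453^0.22 ≈ 1.2867, c_gold = y_gold − 0.09·k_gold ≈ 1.0036.
Gain: Δc = 1.0036 − 0.9225 ≈ 0.0812.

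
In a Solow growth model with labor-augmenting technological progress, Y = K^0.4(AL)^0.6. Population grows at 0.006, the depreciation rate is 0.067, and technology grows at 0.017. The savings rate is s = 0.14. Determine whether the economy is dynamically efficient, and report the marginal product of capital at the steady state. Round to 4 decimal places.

dynamically efficient; MPK ≈ 0.2571

The effective depreciation rate is n + g + δ = 0.006 + 0.017 + 0.067 = 0.09.
Steady-state k*: s·k^0.4 = 0.09·k gives k* = (0.14/0.09)^(1/0.6) ≈ 2.0884.
MPK = 0.4·2.0884^(-0.6) ≈ 0.2571.
MPK > n+g+δ = 0.09, so the economy is dynamically efficient (under-saving).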